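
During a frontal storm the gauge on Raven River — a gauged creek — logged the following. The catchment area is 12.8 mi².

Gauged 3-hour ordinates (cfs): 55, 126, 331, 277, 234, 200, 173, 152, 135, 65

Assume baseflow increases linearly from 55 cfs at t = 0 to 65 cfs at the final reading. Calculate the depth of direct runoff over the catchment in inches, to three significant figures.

Direct runoff: 0.00, 69.89, 273.78, 218.67, 174.56, 139.44, 111.33, 89.22, 71.11, 0.00 cfs; ΣQ_DR = 1148 cfs.
V = ΣQ_DR · Δt = 1148 × 10800 s = 1.240 × 10^7 ft³.
Over A = 12.8 mi², depth = V / A = 0.417 in.

d ≈ 0.417 in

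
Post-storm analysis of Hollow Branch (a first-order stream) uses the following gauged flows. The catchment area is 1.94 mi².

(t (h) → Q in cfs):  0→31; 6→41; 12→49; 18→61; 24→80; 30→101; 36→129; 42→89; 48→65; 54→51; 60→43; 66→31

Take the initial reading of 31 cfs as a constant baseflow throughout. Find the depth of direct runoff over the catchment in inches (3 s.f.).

d ≈ 1.91 in

Direct runoff: 0.0, 10.0, 18.0, 30.0, 49.0, 70.0, 98.0, 58.0, 34.0, 20.0, 12.0, 0.0 cfs; ΣQ_DR = 399.0 cfs.
V = ΣQ_DR · Δt = 399.0 × 21600 s = 8.618 × 10^6 ft³.
Over A = 1.94 mi², depth = V / A = 1.91 in.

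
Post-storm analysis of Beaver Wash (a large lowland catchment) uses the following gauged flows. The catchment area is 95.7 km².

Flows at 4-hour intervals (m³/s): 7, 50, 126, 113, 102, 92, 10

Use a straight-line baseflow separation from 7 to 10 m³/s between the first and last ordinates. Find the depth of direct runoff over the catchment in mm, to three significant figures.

Direct runoff: 0.00, 42.50, 118.00, 104.50, 93.00, 82.50, 0.00 m³/s; ΣQ_DR = 440.5 m³/s.
V = ΣQ_DR · Δt = 440.5 × 14400 s = 6.343 × 10^6 m³.
Over A = 95.7 km², depth = V / A = 66.3 mm.

d ≈ 66.3 mm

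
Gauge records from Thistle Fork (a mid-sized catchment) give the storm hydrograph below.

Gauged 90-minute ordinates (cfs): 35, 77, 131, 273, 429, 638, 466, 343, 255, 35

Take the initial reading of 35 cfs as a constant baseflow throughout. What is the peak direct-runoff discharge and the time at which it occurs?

Subtracting baseflow gives direct-runoff ordinates: 0.0, 42.0, 96.0, 238.0, 394.0, 603.0, 431.0, 308.0, 220.0, 0.0 cfs.
The maximum is 603.0 cfs, occurring at the reading for t = 7.5 h.

Q_p = 603.0 cfs at t = 7.5 h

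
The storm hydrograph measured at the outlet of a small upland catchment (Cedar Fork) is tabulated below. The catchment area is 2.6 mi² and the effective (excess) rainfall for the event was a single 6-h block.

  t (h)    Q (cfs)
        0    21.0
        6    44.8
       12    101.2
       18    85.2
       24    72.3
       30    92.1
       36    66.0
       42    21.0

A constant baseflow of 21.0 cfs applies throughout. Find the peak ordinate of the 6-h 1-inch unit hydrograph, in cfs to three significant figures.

Direct runoff: 0.0, 23.8, 80.2, 64.2, 51.3, 71.1, 45.0, 0.0 cfs; ΣQ_DR = 335.6 cfs, peak = 80.2 cfs.
Runoff depth d = ΣQ_DR·Δt / A = 335.6 × 21600 / (2.6 mi²) = 1.200 in.
The 1-inch UH is the DRH scaled by (1 in)/d, so U_p = 80.2 × 1/1.200 = 66.8 cfs.

U_p ≈ 66.8 cfs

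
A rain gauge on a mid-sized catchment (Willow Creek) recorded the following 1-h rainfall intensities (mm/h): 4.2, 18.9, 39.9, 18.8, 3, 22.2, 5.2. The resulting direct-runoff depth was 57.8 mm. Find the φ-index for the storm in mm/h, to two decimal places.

φ ≈ 10.50 mm/h

Only the 4 blocks with intensity above φ contribute runoff: 18.9, 39.9, 18.8, 22.2 mm/h.
Σ(I−φ)·Δt = d  ⇒  (18.9+39.9+18.8+22.2 − 4φ)·1 = 57.8
φ = (99.80 − 57.8/1) / 4 = 10.50 mm/h.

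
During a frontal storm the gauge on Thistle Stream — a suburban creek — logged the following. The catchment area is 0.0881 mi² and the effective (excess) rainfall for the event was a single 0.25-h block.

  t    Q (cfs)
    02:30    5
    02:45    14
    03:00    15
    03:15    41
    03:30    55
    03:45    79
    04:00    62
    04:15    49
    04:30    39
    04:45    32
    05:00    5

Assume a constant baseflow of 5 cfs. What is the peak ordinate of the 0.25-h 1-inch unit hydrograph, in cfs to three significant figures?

U_p ≈ 49.4 cfs

Direct runoff: 0.0, 9.0, 10.0, 36.0, 50.0, 74.0, 57.0, 44.0, 34.0, 27.0, 0.0 cfs; ΣQ_DR = 341.0 cfs, peak = 74.0 cfs.
Runoff depth d = ΣQ_DR·Δt / A = 341.0 × 900 / (0.0881 mi²) = 1.499 in.
The 1-inch UH is the DRH scaled by (1 in)/d, so U_p = 74.0 × 1/1.499 = 49.4 cfs.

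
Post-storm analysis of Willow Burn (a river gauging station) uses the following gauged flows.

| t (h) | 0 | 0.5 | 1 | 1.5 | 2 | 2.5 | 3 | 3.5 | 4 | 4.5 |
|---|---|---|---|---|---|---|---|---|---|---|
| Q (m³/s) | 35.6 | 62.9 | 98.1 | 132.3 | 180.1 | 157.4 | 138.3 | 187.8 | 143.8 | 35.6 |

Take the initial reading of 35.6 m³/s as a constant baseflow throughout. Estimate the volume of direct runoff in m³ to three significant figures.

V ≈ 1.47 × 10^6 m³

Direct-runoff ordinates (Q − Q_b): 0.0, 27.3, 62.5, 96.7, 144.5, 121.8, 102.7, 152.2, 108.2, 0.0 m³/s.
ΣQ_DR = 815.9 m³/s.
With Δt = 0.5 h = 1800 s, V = ΣQ_DR · Δt = 815.9 × 1800 = 1.47 × 10^6 m³.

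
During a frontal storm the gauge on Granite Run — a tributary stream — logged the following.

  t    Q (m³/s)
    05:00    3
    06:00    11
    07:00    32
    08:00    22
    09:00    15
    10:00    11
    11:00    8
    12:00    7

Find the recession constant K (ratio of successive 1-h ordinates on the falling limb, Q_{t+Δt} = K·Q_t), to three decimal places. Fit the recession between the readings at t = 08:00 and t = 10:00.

K ≈ 0.707

Using the recession-limb readings at t = 08:00 and t = 10:00: Q falls from 22 to 11 m³/s over 2 intervals.
K = (Q₂/Q₁)^(1/2) = (11/22)^(1/2) = 0.707.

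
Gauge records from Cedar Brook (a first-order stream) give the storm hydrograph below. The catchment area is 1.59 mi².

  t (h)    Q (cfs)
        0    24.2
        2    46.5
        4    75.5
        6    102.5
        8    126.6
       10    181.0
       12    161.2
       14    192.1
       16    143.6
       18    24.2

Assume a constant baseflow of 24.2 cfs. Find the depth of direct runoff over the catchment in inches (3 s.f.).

d ≈ 1.63 in

Direct runoff: 0.0, 22.3, 51.3, 78.3, 102.4, 156.8, 137.0, 167.9, 119.4, 0.0 cfs; ΣQ_DR = 835.4 cfs.
V = ΣQ_DR · Δt = 835.4 × 7200 s = 6.015 × 10^6 ft³.
Over A = 1.59 mi², depth = V / A = 1.63 in.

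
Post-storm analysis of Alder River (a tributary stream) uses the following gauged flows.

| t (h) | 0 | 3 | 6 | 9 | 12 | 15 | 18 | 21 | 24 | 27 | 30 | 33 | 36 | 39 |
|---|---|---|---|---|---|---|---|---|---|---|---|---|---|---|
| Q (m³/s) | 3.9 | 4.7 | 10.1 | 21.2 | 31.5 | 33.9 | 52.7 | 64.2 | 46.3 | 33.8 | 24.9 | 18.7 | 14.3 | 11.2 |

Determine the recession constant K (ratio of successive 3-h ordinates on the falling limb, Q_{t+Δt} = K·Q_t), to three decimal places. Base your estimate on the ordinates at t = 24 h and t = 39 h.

K ≈ 0.753

Using the recession-limb readings at t = 24 h and t = 39 h: Q falls from 46.3 to 11.2 m³/s over 5 intervals.
K = (Q₂/Q₁)^(1/5) = (11.2/46.3)^(1/5) = 0.753.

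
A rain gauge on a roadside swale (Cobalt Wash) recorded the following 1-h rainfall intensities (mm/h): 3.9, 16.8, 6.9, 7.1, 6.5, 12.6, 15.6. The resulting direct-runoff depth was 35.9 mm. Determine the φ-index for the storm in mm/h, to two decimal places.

Only the 6 blocks with intensity above φ contribute runoff: 16.8, 6.9, 7.1, 6.5, 12.6, 15.6 mm/h.
Σ(I−φ)·Δt = d  ⇒  (16.8+6.9+7.1+6.5+12.6+15.6 − 6φ)·1 = 35.9
φ = (65.50 − 35.9/1) / 6 = 4.93 mm/h.

φ ≈ 4.93 mm/h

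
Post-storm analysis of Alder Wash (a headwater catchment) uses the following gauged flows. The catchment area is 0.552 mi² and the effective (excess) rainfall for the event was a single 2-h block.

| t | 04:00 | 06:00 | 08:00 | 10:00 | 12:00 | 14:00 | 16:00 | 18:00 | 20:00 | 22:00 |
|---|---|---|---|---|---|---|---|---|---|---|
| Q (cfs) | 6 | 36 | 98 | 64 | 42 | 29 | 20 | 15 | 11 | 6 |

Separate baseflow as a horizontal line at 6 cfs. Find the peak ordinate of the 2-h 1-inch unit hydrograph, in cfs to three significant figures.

Direct runoff: 0.0, 30.0, 92.0, 58.0, 36.0, 23.0, 14.0, 9.0, 5.0, 0.0 cfs; ΣQ_DR = 267.0 cfs, peak = 92.0 cfs.
Runoff depth d = ΣQ_DR·Δt / A = 267.0 × 7200 / (0.552 mi²) = 1.499 in.
The 1-inch UH is the DRH scaled by (1 in)/d, so U_p = 92.0 × 1/1.499 = 61.4 cfs.

U_p ≈ 61.4 cfs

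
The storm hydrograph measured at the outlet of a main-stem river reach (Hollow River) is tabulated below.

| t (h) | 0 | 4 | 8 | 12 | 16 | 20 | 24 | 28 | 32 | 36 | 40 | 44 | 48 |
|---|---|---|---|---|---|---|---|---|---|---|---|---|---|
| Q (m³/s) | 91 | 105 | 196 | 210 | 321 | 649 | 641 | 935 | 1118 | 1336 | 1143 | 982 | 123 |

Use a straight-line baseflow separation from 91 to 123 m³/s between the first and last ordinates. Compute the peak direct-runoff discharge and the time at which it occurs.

Subtracting baseflow gives direct-runoff ordinates: 0.00, 11.33, 99.67, 111.00, 219.33, 544.67, 534.00, 825.33, 1005.67, 1221.00, 1025.33, 861.67, 0.00 m³/s.
The maximum is 1221.00 m³/s, occurring at the reading for t = 36 h.

Q_p = 1221.00 m³/s at t = 36 h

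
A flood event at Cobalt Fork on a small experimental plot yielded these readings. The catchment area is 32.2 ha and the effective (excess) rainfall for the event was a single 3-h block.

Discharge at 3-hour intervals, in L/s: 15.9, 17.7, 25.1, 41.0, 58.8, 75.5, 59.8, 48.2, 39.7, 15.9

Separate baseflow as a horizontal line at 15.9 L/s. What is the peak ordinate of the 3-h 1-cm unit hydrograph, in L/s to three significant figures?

U_p ≈ 74.5 L/s

Direct runoff: 0.0, 1.8, 9.2, 25.1, 42.9, 59.6, 43.9, 32.3, 23.8, 0.0 L/s; ΣQ_DR = 238.6 L/s, peak = 59.6 L/s.
Runoff depth d = ΣQ_DR·Δt / A = 238.6 × 10800 / (32.2 ha) = 8.003 mm.
The 1-cm UH is the DRH scaled by (10 mm)/d, so U_p = 59.6 × 10/8.003 = 74.5 L/s.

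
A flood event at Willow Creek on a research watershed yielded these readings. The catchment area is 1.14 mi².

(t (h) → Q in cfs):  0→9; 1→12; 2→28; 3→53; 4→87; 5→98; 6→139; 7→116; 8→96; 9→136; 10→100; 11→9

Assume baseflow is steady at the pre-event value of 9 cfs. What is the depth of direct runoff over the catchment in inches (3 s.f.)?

Direct runoff: 0.0, 3.0, 19.0, 44.0, 78.0, 89.0, 130.0, 107.0, 87.0, 127.0, 91.0, 0.0 cfs; ΣQ_DR = 775.0 cfs.
V = ΣQ_DR · Δt = 775.0 × 3600 s = 2.790 × 10^6 ft³.
Over A = 1.14 mi², depth = V / A = 1.05 in.

d ≈ 1.05 in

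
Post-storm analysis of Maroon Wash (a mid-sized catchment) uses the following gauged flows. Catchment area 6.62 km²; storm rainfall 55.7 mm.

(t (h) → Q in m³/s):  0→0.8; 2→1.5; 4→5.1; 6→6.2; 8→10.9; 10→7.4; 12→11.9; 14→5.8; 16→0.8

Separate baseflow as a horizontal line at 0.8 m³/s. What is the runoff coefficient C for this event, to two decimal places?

C ≈ 0.84

ΣQ_DR = 43.20 m³/s; V = ΣQ_DR·Δt = 3.110 × 10^5 m³.
Runoff depth d = V / A = 46.98 mm.
C = d / P = 46.98 / 55.7 = 0.84.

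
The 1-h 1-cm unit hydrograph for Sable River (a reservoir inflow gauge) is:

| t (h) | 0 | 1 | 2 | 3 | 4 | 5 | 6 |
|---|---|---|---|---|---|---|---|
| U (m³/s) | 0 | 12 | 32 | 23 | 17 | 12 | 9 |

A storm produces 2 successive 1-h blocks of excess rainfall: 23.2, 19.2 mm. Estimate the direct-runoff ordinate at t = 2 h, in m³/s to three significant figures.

By discrete convolution, Q_j = Σ (P_i / 10 mm) · U_{j−i}.
At t = 2 h (j=2): Q = (23.2/10)·32 + (19.2/10)·12 = 97.3 m³/s.

Q ≈ 97.3 m³/s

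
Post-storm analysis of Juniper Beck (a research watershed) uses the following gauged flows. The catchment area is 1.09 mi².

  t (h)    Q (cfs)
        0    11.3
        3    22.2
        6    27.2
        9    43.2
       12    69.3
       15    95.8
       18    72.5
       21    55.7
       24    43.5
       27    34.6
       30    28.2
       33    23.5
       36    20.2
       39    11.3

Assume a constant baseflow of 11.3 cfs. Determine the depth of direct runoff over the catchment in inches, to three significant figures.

d ≈ 1.71 in

Direct runoff: 0.0, 10.9, 15.9, 31.9, 58.0, 84.5, 61.2, 44.4, 32.2, 23.3, 16.9, 12.2, 8.9, 0.0 cfs; ΣQ_DR = 400.3 cfs.
V = ΣQ_DR · Δt = 400.3 × 10800 s = 4.323 × 10^6 ft³.
Over A = 1.09 mi², depth = V / A = 1.71 in.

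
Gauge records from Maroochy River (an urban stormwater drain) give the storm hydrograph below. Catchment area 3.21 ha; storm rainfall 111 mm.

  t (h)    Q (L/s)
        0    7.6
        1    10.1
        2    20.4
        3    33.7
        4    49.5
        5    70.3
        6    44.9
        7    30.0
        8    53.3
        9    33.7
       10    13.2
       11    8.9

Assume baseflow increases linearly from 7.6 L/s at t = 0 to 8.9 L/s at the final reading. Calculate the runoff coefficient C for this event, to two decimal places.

ΣQ_DR = 276.6 L/s; V = ΣQ_DR·Δt = 9.958 × 10^5 L.
Runoff depth d = V / A = 31.02 mm.
C = d / P = 31.02 / 111 = 0.28.

C ≈ 0.28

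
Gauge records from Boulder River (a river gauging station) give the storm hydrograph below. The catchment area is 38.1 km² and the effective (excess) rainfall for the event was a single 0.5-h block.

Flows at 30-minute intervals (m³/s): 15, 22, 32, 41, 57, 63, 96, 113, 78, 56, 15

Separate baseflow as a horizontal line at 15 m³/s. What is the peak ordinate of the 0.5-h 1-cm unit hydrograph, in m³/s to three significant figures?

U_p ≈ 49.0 m³/s

Direct runoff: 0.0, 7.0, 17.0, 26.0, 42.0, 48.0, 81.0, 98.0, 63.0, 41.0, 0.0 m³/s; ΣQ_DR = 423.0 m³/s, peak = 98.0 m³/s.
Runoff depth d = ΣQ_DR·Δt / A = 423.0 × 1800 / (38.1 km²) = 19.98 mm.
The 1-cm UH is the DRH scaled by (10 mm)/d, so U_p = 98.0 × 10/19.98 = 49.0 m³/s.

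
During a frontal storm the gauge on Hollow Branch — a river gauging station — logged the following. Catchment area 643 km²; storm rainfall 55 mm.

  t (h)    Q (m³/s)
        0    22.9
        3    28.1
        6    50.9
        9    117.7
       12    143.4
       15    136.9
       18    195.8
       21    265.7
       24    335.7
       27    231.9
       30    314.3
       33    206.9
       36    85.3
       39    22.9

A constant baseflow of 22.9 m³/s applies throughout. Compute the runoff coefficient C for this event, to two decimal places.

C ≈ 0.56

ΣQ_DR = 1838 m³/s; V = ΣQ_DR·Δt = 1.985 × 10^7 m³.
Runoff depth d = V / A = 30.87 mm.
C = d / P = 30.87 / 55 = 0.56.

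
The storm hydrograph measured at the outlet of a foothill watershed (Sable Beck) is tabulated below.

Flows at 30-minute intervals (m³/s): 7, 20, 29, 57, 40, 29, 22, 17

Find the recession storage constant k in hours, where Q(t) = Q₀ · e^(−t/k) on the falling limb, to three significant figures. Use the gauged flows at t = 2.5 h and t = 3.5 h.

k ≈ 1.87 h

On the falling limb, Q drops from 29 to 17 m³/s between t = 2.5 h and t = 3.5 h (Δt = 1 h).
k = −Δt / ln(Q₂/Q₁) = −1 / ln(17/29) = 1.87 h.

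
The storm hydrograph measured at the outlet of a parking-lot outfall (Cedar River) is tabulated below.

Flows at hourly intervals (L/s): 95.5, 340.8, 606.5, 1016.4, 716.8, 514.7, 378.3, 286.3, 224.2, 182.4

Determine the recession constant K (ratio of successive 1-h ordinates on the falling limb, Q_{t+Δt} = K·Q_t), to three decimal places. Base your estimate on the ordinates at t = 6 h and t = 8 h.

K ≈ 0.770

Using the recession-limb readings at t = 6 h and t = 8 h: Q falls from 378.3 to 224.2 L/s over 2 intervals.
K = (Q₂/Q₁)^(1/2) = (224.2/378.3)^(1/2) = 0.770.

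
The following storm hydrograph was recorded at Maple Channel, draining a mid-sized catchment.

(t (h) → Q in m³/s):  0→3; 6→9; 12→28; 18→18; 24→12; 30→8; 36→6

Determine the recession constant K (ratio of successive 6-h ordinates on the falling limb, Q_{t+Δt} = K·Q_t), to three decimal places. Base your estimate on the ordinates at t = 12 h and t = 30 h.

K ≈ 0.659

Using the recession-limb readings at t = 12 h and t = 30 h: Q falls from 28 to 8 m³/s over 3 intervals.
K = (Q₂/Q₁)^(1/3) = (8/28)^(1/3) = 0.659.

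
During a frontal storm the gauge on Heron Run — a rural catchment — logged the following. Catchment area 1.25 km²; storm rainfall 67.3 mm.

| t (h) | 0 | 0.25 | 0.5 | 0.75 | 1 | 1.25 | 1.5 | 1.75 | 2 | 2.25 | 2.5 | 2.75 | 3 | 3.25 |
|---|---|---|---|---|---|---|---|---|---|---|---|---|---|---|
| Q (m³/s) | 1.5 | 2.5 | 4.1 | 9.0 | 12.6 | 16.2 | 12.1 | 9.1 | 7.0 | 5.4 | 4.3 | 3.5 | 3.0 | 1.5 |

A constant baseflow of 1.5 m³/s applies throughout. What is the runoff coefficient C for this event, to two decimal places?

ΣQ_DR = 70.80 m³/s; V = ΣQ_DR·Δt = 63720 m³.
Runoff depth d = V / A = 50.98 mm.
C = d / P = 50.98 / 67.3 = 0.76.

C ≈ 0.76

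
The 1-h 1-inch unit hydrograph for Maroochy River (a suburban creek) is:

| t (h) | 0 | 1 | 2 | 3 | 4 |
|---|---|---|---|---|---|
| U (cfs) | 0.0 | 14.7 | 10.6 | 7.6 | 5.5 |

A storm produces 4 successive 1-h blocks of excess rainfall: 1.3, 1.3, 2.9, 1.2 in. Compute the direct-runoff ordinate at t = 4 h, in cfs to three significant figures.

By discrete convolution, Q_j = Σ (P_i / 1 in) · U_{j−i}.
At t = 4 h (j=4): Q = (1.3/1)·5.5 + (1.3/1)·7.6 + (2.9/1)·10.6 + (1.2/1)·14.7 = 65.4 cfs.

Q ≈ 65.4 cfs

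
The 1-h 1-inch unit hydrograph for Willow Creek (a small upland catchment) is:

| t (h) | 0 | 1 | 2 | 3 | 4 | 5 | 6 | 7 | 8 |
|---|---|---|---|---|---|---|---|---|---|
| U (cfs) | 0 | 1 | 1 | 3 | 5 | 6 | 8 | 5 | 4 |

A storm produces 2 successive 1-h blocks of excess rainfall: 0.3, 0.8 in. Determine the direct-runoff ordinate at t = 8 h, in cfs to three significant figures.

Q ≈ 5.20 cfs

By discrete convolution, Q_j = Σ (P_i / 1 in) · U_{j−i}.
At t = 8 h (j=8): Q = (0.3/1)·4 + (0.8/1)·5 = 5.20 cfs.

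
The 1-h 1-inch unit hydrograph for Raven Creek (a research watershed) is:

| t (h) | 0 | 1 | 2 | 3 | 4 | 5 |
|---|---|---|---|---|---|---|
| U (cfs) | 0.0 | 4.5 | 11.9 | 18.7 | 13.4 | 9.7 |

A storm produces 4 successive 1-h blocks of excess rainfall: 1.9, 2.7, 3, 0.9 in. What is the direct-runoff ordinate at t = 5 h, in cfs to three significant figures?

By discrete convolution, Q_j = Σ (P_i / 1 in) · U_{j−i}.
At t = 5 h (j=5): Q = (1.9/1)·9.7 + (2.7/1)·13.4 + (3/1)·18.7 + (0.9/1)·11.9 = 121 cfs.

Q ≈ 121 cfs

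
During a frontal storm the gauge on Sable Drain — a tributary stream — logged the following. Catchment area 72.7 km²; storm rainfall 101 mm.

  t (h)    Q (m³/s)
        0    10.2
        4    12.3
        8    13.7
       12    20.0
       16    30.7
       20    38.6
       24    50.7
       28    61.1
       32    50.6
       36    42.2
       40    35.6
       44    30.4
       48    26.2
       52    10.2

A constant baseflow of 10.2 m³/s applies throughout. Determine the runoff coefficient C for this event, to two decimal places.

ΣQ_DR = 289.7 m³/s; V = ΣQ_DR·Δt = 4.172 × 10^6 m³.
Runoff depth d = V / A = 57.38 mm.
C = d / P = 57.38 / 101 = 0.57.

C ≈ 0.57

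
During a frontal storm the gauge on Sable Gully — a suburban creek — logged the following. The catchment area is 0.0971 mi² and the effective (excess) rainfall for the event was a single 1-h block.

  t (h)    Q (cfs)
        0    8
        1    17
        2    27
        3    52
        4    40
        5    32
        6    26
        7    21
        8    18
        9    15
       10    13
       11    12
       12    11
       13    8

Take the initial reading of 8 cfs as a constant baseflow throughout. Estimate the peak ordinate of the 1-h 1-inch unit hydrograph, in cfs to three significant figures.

U_p ≈ 14.7 cfs

Direct runoff: 0.0, 9.0, 19.0, 44.0, 32.0, 24.0, 18.0, 13.0, 10.0, 7.0, 5.0, 4.0, 3.0, 0.0 cfs; ΣQ_DR = 188.0 cfs, peak = 44.0 cfs.
Runoff depth d = ΣQ_DR·Δt / A = 188.0 × 3600 / (0.0971 mi²) = 3.000 in.
The 1-inch UH is the DRH scaled by (1 in)/d, so U_p = 44.0 × 1/3.000 = 14.7 cfs.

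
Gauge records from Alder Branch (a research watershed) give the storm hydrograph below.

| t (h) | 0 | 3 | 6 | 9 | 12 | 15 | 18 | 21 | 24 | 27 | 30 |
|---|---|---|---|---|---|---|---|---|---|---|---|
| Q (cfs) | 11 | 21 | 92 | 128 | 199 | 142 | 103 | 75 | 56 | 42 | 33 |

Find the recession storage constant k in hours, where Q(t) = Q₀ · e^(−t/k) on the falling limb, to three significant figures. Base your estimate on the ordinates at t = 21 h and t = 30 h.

On the falling limb, Q drops from 75 to 33 cfs between t = 21 h and t = 30 h (Δt = 9 h).
k = −Δt / ln(Q₂/Q₁) = −9 / ln(33/75) = 11.0 h.

k ≈ 11.0 h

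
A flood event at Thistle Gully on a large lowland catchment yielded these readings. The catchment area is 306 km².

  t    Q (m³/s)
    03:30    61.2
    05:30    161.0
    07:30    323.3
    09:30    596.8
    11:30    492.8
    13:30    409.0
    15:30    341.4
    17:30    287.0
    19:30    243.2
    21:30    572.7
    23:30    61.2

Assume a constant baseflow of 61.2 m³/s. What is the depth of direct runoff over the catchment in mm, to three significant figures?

Direct runoff: 0.0, 99.8, 262.1, 535.6, 431.6, 347.8, 280.2, 225.8, 182.0, 511.5, 0.0 m³/s; ΣQ_DR = 2876 m³/s.
V = ΣQ_DR · Δt = 2876 × 7200 s = 2.071 × 10^7 m³.
Over A = 306 km², depth = V / A = 67.7 mm.

d ≈ 67.7 mm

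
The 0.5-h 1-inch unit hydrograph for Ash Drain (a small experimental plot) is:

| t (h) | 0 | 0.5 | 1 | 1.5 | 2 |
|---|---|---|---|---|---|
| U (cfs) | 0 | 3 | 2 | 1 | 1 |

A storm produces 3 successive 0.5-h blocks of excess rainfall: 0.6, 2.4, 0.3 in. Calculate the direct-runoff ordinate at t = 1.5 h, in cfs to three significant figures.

Q ≈ 6.30 cfs

By discrete convolution, Q_j = Σ (P_i / 1 in) · U_{j−i}.
At t = 1.5 h (j=3): Q = (0.6/1)·1 + (2.4/1)·2 + (0.3/1)·3 = 6.30 cfs.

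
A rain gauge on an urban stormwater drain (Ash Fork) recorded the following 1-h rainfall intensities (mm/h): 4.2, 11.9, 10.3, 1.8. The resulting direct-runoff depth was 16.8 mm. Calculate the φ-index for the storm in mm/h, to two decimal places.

φ ≈ 3.20 mm/h

Only the 3 blocks with intensity above φ contribute runoff: 4.2, 11.9, 10.3 mm/h.
Σ(I−φ)·Δt = d  ⇒  (4.2+11.9+10.3 − 3φ)·1 = 16.8
φ = (26.40 − 16.8/1) / 3 = 3.20 mm/h.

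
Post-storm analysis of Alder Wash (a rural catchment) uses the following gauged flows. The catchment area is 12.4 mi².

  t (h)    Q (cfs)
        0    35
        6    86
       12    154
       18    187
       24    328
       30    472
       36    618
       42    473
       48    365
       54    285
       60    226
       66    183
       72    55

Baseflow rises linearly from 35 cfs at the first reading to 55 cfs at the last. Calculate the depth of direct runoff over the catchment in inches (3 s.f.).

d ≈ 2.16 in

Direct runoff: 0.00, 49.33, 115.67, 147.00, 286.33, 428.67, 573.00, 426.33, 316.67, 235.00, 174.33, 129.67, 0.00 cfs; ΣQ_DR = 2882 cfs.
V = ΣQ_DR · Δt = 2882 × 21600 s = 6.225 × 10^7 ft³.
Over A = 12.4 mi², depth = V / A = 2.16 in.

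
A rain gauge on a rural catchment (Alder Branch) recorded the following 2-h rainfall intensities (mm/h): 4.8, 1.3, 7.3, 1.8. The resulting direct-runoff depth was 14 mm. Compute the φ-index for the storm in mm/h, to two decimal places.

Only the 2 blocks with intensity above φ contribute runoff: 4.8, 7.3 mm/h.
Σ(I−φ)·Δt = d  ⇒  (4.8+7.3 − 2φ)·2 = 14
φ = (12.10 − 14/2) / 2 = 2.55 mm/h.

φ ≈ 2.55 mm/h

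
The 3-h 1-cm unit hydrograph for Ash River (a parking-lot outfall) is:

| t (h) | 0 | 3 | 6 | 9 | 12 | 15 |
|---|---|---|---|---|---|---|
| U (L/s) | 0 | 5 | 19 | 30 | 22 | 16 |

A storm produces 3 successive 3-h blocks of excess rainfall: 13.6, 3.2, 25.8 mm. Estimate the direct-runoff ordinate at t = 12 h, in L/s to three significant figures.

Q ≈ 88.5 L/s

By discrete convolution, Q_j = Σ (P_i / 10 mm) · U_{j−i}.
At t = 12 h (j=4): Q = (13.6/10)·22 + (3.2/10)·30 + (25.8/10)·19 = 88.5 L/s.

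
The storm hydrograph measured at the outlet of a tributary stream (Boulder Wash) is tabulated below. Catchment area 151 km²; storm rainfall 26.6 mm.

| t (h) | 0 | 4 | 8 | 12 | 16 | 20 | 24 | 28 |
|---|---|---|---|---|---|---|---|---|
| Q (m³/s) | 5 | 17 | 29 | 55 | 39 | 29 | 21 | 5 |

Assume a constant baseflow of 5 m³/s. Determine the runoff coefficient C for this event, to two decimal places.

ΣQ_DR = 160.0 m³/s; V = ΣQ_DR·Δt = 2.304 × 10^6 m³.
Runoff depth d = V / A = 15.26 mm.
C = d / P = 15.26 / 26.6 = 0.57.

C ≈ 0.57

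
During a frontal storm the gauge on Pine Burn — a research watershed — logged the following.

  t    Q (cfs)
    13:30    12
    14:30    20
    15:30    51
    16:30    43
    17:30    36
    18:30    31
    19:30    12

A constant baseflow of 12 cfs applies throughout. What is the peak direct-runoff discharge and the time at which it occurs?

Q_p = 39.0 cfs at t = 15:30

Subtracting baseflow gives direct-runoff ordinates: 0.0, 8.0, 39.0, 31.0, 24.0, 19.0, 0.0 cfs.
The maximum is 39.0 cfs, occurring at the reading for t = 15:30.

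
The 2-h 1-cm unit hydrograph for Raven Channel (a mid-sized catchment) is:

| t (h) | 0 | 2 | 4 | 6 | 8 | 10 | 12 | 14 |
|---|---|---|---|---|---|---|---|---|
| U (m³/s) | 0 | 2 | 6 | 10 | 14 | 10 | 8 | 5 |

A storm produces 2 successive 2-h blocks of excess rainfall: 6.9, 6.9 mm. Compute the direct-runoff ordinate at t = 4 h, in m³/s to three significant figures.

By discrete convolution, Q_j = Σ (P_i / 10 mm) · U_{j−i}.
At t = 4 h (j=2): Q = (6.9/10)·6 + (6.9/10)·2 = 5.52 m³/s.

Q ≈ 5.52 m³/s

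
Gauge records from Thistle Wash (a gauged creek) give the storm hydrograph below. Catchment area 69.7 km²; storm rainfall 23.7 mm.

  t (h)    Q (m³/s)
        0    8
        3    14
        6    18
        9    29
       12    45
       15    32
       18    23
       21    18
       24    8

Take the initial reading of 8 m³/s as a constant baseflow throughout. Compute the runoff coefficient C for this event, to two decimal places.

C ≈ 0.80

ΣQ_DR = 123.0 m³/s; V = ΣQ_DR·Δt = 1.328 × 10^6 m³.
Runoff depth d = V / A = 19.06 mm.
C = d / P = 19.06 / 23.7 = 0.80.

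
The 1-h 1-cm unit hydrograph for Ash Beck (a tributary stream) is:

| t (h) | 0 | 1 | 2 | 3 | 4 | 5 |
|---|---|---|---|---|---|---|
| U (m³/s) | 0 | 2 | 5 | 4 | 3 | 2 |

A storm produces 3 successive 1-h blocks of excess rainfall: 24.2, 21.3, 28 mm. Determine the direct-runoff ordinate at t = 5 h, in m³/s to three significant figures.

Q ≈ 22.4 m³/s

By discrete convolution, Q_j = Σ (P_i / 10 mm) · U_{j−i}.
At t = 5 h (j=5): Q = (24.2/10)·2 + (21.3/10)·3 + (28/10)·4 = 22.4 m³/s.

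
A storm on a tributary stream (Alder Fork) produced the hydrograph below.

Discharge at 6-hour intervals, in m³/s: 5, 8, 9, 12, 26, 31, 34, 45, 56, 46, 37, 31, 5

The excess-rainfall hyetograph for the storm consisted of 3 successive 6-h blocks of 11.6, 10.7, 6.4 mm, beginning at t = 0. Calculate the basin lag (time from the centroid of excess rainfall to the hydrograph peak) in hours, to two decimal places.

Centroid of excess rainfall: t_c = Σ P_i·t̄_i / ΣP_i = 7.9129 h (block centres at 3, 9, 15 h).
Hydrograph peak occurs at t = 48 h, so basin lag t_L = 48 − 7.9129 = 40.09 h.

t_L ≈ 40.09 h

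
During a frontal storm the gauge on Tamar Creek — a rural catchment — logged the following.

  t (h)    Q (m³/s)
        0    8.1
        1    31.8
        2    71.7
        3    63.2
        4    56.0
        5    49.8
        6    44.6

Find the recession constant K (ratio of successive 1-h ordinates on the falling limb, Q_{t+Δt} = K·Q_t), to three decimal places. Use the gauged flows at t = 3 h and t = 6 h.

Using the recession-limb readings at t = 3 h and t = 6 h: Q falls from 63.2 to 44.6 m³/s over 3 intervals.
K = (Q₂/Q₁)^(1/3) = (44.6/63.2)^(1/3) = 0.890.

K ≈ 0.890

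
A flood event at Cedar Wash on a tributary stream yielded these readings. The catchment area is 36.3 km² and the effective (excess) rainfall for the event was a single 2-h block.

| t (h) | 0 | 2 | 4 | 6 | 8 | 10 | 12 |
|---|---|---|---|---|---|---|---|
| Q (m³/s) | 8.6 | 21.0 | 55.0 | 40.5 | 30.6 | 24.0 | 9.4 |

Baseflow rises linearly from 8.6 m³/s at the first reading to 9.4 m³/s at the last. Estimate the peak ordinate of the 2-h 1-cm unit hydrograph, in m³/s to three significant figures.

U_p ≈ 18.4 m³/s

Direct runoff: 0.00, 12.27, 46.13, 31.50, 21.47, 14.73, 0.00 m³/s; ΣQ_DR = 126.1 m³/s, peak = 46.13 m³/s.
Runoff depth d = ΣQ_DR·Δt / A = 126.1 × 7200 / (36.3 km²) = 25.01 mm.
The 1-cm UH is the DRH scaled by (10 mm)/d, so U_p = 46.13 × 10/25.01 = 18.4 m³/s.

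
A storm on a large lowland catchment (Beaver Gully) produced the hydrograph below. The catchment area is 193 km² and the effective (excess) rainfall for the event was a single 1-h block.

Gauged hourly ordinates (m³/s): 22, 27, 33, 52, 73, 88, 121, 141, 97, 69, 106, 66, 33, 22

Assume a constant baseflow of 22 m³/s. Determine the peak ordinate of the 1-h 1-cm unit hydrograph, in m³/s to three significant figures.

U_p ≈ 99.4 m³/s

Direct runoff: 0.0, 5.0, 11.0, 30.0, 51.0, 66.0, 99.0, 119.0, 75.0, 47.0, 84.0, 44.0, 11.0, 0.0 m³/s; ΣQ_DR = 642.0 m³/s, peak = 119.0 m³/s.
Runoff depth d = ΣQ_DR·Δt / A = 642.0 × 3600 / (193 km²) = 11.98 mm.
The 1-cm UH is the DRH scaled by (10 mm)/d, so U_p = 119.0 × 10/11.98 = 99.4 m³/s.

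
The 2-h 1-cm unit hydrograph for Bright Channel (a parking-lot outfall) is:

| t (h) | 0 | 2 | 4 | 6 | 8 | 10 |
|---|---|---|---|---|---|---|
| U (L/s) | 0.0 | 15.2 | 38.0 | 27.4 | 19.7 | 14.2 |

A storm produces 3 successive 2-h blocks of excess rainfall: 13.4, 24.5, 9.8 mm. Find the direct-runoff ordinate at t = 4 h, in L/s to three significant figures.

Q ≈ 88.2 L/s

By discrete convolution, Q_j = Σ (P_i / 10 mm) · U_{j−i}.
At t = 4 h (j=2): Q = (13.4/10)·38.0 + (24.5/10)·15.2 + (9.8/10)·0.0 = 88.2 L/s.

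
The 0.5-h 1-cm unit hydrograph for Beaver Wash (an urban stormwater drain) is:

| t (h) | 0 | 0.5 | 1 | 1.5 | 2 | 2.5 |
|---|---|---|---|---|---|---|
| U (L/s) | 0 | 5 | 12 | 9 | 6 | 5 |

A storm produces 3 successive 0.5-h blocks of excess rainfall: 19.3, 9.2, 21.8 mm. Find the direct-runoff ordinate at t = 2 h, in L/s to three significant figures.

Q ≈ 46.0 L/s

By discrete convolution, Q_j = Σ (P_i / 10 mm) · U_{j−i}.
At t = 2 h (j=4): Q = (19.3/10)·6 + (9.2/10)·9 + (21.8/10)·12 = 46.0 L/s.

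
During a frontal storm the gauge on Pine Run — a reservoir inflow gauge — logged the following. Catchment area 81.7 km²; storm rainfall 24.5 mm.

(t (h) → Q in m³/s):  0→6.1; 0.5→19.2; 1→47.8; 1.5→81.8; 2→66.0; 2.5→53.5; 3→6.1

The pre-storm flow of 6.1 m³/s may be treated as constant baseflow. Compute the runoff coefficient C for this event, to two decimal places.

C ≈ 0.21

ΣQ_DR = 237.8 m³/s; V = ΣQ_DR·Δt = 4.280 × 10^5 m³.
Runoff depth d = V / A = 5.239 mm.
C = d / P = 5.239 / 24.5 = 0.21.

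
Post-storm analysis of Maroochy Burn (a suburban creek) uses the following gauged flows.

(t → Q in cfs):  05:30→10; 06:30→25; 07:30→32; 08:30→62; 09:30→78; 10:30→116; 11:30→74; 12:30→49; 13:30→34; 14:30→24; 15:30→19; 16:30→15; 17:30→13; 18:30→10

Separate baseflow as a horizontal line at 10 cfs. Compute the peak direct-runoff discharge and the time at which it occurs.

Subtracting baseflow gives direct-runoff ordinates: 0.0, 15.0, 22.0, 52.0, 68.0, 106.0, 64.0, 39.0, 24.0, 14.0, 9.0, 5.0, 3.0, 0.0 cfs.
The maximum is 106.0 cfs, occurring at the reading for t = 10:30.

Q_p = 106.0 cfs at t = 10:30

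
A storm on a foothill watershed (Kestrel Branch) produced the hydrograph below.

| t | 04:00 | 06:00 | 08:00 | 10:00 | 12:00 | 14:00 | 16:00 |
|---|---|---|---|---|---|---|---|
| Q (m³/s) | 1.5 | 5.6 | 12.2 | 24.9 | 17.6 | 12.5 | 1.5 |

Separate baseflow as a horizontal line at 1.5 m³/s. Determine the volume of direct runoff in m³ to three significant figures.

Direct-runoff ordinates (Q − Q_b): 0.0, 4.1, 10.7, 23.4, 16.1, 11.0, 0.0 m³/s.
ΣQ_DR = 65.30 m³/s.
With Δt = 2 h = 7200 s, V = ΣQ_DR · Δt = 65.30 × 7200 = 4.70 × 10^5 m³.

V ≈ 4.70 × 10^5 m³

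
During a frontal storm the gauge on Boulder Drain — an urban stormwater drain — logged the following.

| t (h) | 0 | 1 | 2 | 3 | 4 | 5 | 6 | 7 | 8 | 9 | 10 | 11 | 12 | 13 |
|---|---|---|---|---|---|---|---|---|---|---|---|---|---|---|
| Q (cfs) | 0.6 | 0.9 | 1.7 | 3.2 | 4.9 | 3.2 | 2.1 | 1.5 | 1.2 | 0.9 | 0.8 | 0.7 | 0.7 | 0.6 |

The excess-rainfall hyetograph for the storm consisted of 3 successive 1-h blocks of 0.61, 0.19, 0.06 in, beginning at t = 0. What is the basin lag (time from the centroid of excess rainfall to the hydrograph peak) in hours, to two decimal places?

Centroid of excess rainfall: t_c = Σ P_i·t̄_i / ΣP_i = 0.8605 h (block centres at 0.5, 1.5, 2.5 h).
Hydrograph peak occurs at t = 4 h, so basin lag t_L = 4 − 0.8605 = 3.14 h.

t_L ≈ 3.14 h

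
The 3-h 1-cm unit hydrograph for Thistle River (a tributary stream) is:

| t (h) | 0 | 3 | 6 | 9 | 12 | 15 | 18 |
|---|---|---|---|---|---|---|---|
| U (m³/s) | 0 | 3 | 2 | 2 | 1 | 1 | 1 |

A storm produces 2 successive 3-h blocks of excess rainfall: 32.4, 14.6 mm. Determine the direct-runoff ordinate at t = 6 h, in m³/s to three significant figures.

Q ≈ 10.9 m³/s

By discrete convolution, Q_j = Σ (P_i / 10 mm) · U_{j−i}.
At t = 6 h (j=2): Q = (32.4/10)·2 + (14.6/10)·3 = 10.9 m³/s.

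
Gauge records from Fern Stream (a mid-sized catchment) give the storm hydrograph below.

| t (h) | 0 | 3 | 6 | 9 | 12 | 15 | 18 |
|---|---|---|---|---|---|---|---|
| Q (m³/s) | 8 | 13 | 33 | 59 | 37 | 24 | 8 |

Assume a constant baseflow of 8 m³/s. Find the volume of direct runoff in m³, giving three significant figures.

Direct-runoff ordinates (Q − Q_b): 0.0, 5.0, 25.0, 51.0, 29.0, 16.0, 0.0 m³/s.
ΣQ_DR = 126.0 m³/s.
With Δt = 3 h = 10800 s, V = ΣQ_DR · Δt = 126.0 × 10800 = 1.36 × 10^6 m³.

V ≈ 1.36 × 10^6 m³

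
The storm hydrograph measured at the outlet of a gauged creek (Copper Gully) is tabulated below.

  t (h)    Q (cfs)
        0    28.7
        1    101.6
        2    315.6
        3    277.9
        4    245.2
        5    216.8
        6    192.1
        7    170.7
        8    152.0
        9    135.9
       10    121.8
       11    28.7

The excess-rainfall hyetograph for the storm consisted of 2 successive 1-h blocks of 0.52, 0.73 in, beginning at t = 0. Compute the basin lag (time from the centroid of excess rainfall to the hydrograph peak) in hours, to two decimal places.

t_L ≈ 0.92 h

Centroid of excess rainfall: t_c = Σ P_i·t̄_i / ΣP_i = 1.0840 h (block centres at 0.5, 1.5 h).
Hydrograph peak occurs at t = 2 h, so basin lag t_L = 2 − 1.0840 = 0.92 h.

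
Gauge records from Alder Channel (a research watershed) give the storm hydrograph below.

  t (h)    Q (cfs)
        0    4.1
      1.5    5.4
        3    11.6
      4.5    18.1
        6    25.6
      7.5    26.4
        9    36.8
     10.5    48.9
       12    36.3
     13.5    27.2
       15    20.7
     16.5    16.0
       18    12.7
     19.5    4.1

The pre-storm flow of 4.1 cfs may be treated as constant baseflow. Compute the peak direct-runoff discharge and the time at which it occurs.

Subtracting baseflow gives direct-runoff ordinates: 0.0, 1.3, 7.5, 14.0, 21.5, 22.3, 32.7, 44.8, 32.2, 23.1, 16.6, 11.9, 8.6, 0.0 cfs.
The maximum is 44.8 cfs, occurring at the reading for t = 10.5 h.

Q_p = 44.8 cfs at t = 10.5 h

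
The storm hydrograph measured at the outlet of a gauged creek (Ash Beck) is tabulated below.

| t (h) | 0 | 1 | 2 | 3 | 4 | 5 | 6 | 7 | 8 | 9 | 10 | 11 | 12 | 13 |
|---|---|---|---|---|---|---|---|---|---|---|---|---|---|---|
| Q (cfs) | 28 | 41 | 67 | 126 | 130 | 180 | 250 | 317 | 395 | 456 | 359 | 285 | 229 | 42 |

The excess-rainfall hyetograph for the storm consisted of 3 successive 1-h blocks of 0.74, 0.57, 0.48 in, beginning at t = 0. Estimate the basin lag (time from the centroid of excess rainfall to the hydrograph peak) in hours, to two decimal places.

Centroid of excess rainfall: t_c = Σ P_i·t̄_i / ΣP_i = 1.3547 h (block centres at 0.5, 1.5, 2.5 h).
Hydrograph peak occurs at t = 9 h, so basin lag t_L = 9 − 1.3547 = 7.65 h.

t_L ≈ 7.65 h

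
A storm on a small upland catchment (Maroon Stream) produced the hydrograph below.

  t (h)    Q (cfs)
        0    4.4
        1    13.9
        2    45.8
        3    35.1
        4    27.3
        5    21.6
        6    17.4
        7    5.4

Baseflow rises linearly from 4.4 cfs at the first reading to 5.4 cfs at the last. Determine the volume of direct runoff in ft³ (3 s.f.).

Direct-runoff ordinates (Q − Q_b): 0.00, 9.36, 41.11, 30.27, 22.33, 16.49, 12.14, 0.00 cfs.
ΣQ_DR = 131.7 cfs.
With Δt = 1 h = 3600 s, V = ΣQ_DR · Δt = 131.7 × 3600 = 4.74 × 10^5 ft³.

V ≈ 4.74 × 10^5 ft³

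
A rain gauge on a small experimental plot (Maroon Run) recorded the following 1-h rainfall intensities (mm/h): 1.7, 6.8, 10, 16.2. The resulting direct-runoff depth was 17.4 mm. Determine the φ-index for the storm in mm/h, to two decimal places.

Only the 3 blocks with intensity above φ contribute runoff: 6.8, 10, 16.2 mm/h.
Σ(I−φ)·Δt = d  ⇒  (6.8+10+16.2 − 3φ)·1 = 17.4
φ = (33.00 − 17.4/1) / 3 = 5.20 mm/h.

φ ≈ 5.20 mm/h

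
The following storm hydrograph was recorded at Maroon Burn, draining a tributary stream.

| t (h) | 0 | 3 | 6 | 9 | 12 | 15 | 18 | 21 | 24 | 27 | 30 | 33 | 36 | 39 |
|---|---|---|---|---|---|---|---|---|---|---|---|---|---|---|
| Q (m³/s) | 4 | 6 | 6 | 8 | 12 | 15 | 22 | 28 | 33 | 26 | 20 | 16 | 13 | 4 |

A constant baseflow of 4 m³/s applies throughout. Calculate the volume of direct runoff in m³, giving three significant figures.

Direct-runoff ordinates (Q − Q_b): 0.0, 2.0, 2.0, 4.0, 8.0, 11.0, 18.0, 24.0, 29.0, 22.0, 16.0, 12.0, 9.0, 0.0 m³/s.
ΣQ_DR = 157.0 m³/s.
With Δt = 3 h = 10800 s, V = ΣQ_DR · Δt = 157.0 × 10800 = 1.70 × 10^6 m³.

V ≈ 1.70 × 10^6 m³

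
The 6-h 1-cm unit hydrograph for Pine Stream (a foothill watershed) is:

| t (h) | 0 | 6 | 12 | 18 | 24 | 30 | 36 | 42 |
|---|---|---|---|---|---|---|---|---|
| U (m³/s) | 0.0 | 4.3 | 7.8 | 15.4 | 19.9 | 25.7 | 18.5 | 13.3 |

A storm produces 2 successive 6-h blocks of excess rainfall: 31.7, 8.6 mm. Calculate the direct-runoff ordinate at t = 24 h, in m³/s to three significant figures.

Q ≈ 76.3 m³/s

By discrete convolution, Q_j = Σ (P_i / 10 mm) · U_{j−i}.
At t = 24 h (j=4): Q = (31.7/10)·19.9 + (8.6/10)·15.4 = 76.3 m³/s.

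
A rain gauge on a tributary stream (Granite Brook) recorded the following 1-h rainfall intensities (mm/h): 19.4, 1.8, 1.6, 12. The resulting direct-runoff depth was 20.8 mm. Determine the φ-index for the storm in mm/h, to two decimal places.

φ ≈ 5.30 mm/h

Only the 2 blocks with intensity above φ contribute runoff: 19.4, 12 mm/h.
Σ(I−φ)·Δt = d  ⇒  (19.4+12 − 2φ)·1 = 20.8
φ = (31.40 − 20.8/1) / 2 = 5.30 mm/h.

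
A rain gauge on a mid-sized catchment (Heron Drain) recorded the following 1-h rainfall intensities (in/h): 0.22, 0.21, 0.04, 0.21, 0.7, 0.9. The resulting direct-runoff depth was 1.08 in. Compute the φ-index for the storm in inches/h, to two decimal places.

φ ≈ 0.26 in/h

Only the 2 blocks with intensity above φ contribute runoff: 0.7, 0.9 in/h.
Σ(I−φ)·Δt = d  ⇒  (0.7+0.9 − 2φ)·1 = 1.08
φ = (1.600 − 1.08/1) / 2 = 0.26 in/h.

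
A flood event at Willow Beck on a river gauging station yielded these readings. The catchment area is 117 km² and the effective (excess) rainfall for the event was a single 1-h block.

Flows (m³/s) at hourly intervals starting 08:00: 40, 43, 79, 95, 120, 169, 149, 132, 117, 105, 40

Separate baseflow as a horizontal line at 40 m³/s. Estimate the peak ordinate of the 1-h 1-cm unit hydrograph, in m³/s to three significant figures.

U_p ≈ 64.6 m³/s

Direct runoff: 0.0, 3.0, 39.0, 55.0, 80.0, 129.0, 109.0, 92.0, 77.0, 65.0, 0.0 m³/s; ΣQ_DR = 649.0 m³/s, peak = 129.0 m³/s.
Runoff depth d = ΣQ_DR·Δt / A = 649.0 × 3600 / (117 km²) = 19.97 mm.
The 1-cm UH is the DRH scaled by (10 mm)/d, so U_p = 129.0 × 10/19.97 = 64.6 m³/s.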